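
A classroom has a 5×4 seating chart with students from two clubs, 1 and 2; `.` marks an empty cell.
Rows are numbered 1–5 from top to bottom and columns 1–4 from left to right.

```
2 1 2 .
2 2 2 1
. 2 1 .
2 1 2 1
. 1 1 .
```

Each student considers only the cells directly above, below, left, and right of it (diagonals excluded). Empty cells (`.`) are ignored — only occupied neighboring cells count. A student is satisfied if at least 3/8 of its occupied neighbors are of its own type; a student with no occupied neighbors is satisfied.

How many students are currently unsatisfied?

8

(1,1)2 1/2 ok
(1,2)1 0/3 unhappy
(1,3)2 1/2 ok
(2,1)2 2/2 ok
(2,2)2 3/4 ok
(2,3)2 2/4 ok
(2,4)1 0/1 unhappy
(3,2)2 1/3 unhappy
(3,3)1 0/3 unhappy
(4,1)2 0/1 unhappy
(4,2)1 1/4 unhappy
(4,3)2 0/4 unhappy
(4,4)1 0/1 unhappy
(5,2)1 2/2 ok
(5,3)1 1/2 ok
Unsatisfied: (1,2), (2,4), (3,2), (3,3), (4,1), (4,2), (4,3), (4,4) — 8 in total.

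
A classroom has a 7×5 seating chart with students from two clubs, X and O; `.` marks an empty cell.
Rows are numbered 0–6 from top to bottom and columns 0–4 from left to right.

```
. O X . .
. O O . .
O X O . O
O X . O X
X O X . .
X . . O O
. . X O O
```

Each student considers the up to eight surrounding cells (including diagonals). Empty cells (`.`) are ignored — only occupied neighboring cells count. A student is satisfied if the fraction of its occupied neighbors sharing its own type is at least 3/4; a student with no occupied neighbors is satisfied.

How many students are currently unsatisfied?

18

(0,1)O 2/3 unhappy
(0,2)X 0/3 unhappy
(1,1)O 4/6 unhappy
(1,2)O 3/5 unhappy
(2,0)O 2/4 unhappy
(2,1)X 1/6 unhappy
(2,2)O 3/5 unhappy
(2,4)O 1/2 unhappy
(3,0)O 2/5 unhappy
(3,1)X 3/7 unhappy
(3,3)O 2/4 unhappy
(3,4)X 0/2 unhappy
(4,0)X 2/4 unhappy
(4,1)O 1/5 unhappy
(4,2)X 1/4 unhappy
(5,0)X 1/2 unhappy
(5,3)O 3/5 unhappy
(5,4)O 3/3 ok
(6,2)X 0/2 unhappy
(6,3)O 3/4 ok
(6,4)O 3/3 ok
Unsatisfied: (0,1), (0,2), (1,1), (1,2), (2,0), (2,1), (2,2), (2,4), (3,0), (3,1), (3,3), (3,4), (4,0), (4,1), (4,2), (5,0), (5,3), (6,2) — 18 in total.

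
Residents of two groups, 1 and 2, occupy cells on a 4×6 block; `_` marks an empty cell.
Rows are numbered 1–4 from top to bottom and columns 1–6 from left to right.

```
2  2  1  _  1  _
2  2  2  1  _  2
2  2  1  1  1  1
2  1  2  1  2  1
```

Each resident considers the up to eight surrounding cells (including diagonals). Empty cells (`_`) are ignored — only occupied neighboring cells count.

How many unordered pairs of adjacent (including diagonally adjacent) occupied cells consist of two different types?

23

Scan each occupied cell's neighbors to the right and below (and the two forward diagonals) so each pair is counted once.
Row 1: 2(1,1)–2(1,2)= 2(1,1)–2(2,1)= 2(1,1)–2(2,2)= 2(1,2)–1(1,3)≠ 2(1,2)–2(2,2)= 2(1,2)–2(2,3)= 2(1,2)–2(2,1)= 1(1,3)–2(2,3)≠ 1(1,3)–1(2,4)= 1(1,3)–2(2,2)≠ 1(1,5)–2(2,6)≠ 1(1,5)–1(2,4)=  → 4/12 unlike.
Row 2: 2(2,1)–2(2,2)= 2(2,1)–2(3,1)= 2(2,1)–2(3,2)= 2(2,2)–2(2,3)= 2(2,2)–2(3,2)= 2(2,2)–1(3,3)≠ 2(2,2)–2(3,1)= 2(2,3)–1(2,4)≠ 2(2,3)–1(3,3)≠ 2(2,3)–1(3,4)≠ 2(2,3)–2(3,2)= 1(2,4)–1(3,4)= 1(2,4)–1(3,5)= 1(2,4)–1(3,3)= 2(2,6)–1(3,6)≠ 2(2,6)–1(3,5)≠  → 6/16 unlike.
Row 3: 2(3,1)–2(3,2)= 2(3,1)–2(4,1)= 2(3,1)–1(4,2)≠ 2(3,2)–1(3,3)≠ 2(3,2)–1(4,2)≠ 2(3,2)–2(4,3)= 2(3,2)–2(4,1)= 1(3,3)–1(3,4)= 1(3,3)–2(4,3)≠ 1(3,3)–1(4,4)= 1(3,3)–1(4,2)= 1(3,4)–1(3,5)= 1(3,4)–1(4,4)= 1(3,4)–2(4,5)≠ 1(3,4)–2(4,3)≠ 1(3,5)–1(3,6)= 1(3,5)–2(4,5)≠ 1(3,5)–1(4,6)= 1(3,5)–1(4,4)= 1(3,6)–1(4,6)= 1(3,6)–2(4,5)≠  → 8/21 unlike.
Row 4: 2(4,1)–1(4,2)≠ 1(4,2)–2(4,3)≠ 2(4,3)–1(4,4)≠ 1(4,4)–2(4,5)≠ 2(4,5)–1(4,6)≠  → 5/5 unlike.
Total adjacent occupied pairs: 54; unlike-type pairs: 23.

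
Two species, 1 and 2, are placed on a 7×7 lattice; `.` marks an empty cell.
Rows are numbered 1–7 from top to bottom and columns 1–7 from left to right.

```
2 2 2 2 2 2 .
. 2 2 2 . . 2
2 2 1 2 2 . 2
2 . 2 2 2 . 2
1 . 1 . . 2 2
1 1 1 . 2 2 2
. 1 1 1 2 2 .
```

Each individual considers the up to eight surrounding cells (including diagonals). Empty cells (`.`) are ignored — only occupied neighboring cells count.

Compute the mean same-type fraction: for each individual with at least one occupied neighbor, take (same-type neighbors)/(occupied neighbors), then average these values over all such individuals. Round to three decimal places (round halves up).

0.873

(1,1)2 2/2
(1,2)2 4/4
(1,3)2 5/5
(1,4)2 4/4
(1,5)2 3/3
(1,6)2 2/2
(2,2)2 6/7
(2,3)2 7/8
(2,4)2 6/7
(2,7)2 2/2
(3,1)2 3/3
(3,2)2 5/6
(3,3)1 0/7
(3,4)2 6/7
(3,5)2 4/4
(3,7)2 2/2
(4,1)2 2/3
(4,3)2 3/5
(4,4)2 4/6
(4,5)2 4/4
(4,7)2 3/3
(5,1)1 2/3
(5,3)1 2/4
(5,6)2 6/6
(5,7)2 4/4
(6,1)1 3/3
(6,2)1 6/6
(6,3)1 5/5
(6,5)2 4/5
(6,6)2 6/6
(6,7)2 4/4
(7,2)1 4/4
(7,3)1 4/4
(7,4)1 2/4
(7,5)2 3/4
(7,6)2 4/4
Sum over 36 individuals: 2/2 + 4/4 + 5/5 + 4/4 + 3/3 + 2/2 + 6/7 + 7/8 + 6/7 + 2/2 + 3/3 + 5/6 + 0/7 + 6/7 + 4/4 + 2/2 + 2/3 + 3/5 + 4/6 + 4/4 + 3/3 + 2/3 + 2/4 + 6/6 + 4/4 + 3/3 + 6/6 + 5/5 + 4/5 + 6/6 + 4/4 + 4/4 + 4/4 + 2/4 + 3/4 + 4/4 = 26401/840; mean = 26401/840 ÷ 36 = 26401/30240 = 0.873048… → 0.873.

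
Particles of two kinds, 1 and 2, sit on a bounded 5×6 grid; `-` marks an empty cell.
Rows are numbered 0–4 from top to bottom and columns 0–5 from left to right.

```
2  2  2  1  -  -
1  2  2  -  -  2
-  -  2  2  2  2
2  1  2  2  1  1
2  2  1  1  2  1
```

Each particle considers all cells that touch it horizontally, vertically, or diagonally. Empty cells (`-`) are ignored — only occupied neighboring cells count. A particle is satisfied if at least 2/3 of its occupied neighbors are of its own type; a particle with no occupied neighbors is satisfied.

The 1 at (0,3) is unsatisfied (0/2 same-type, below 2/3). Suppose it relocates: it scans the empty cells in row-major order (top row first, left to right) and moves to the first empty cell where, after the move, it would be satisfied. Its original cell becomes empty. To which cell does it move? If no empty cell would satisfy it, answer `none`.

Vacating (0,3). Empty cells in order:
  (0,4): 0/1 same-type → still unsatisfied.
  (0,5): 0/1 same-type → still unsatisfied.
  (1,3): 0/5 same-type → still unsatisfied.
  (1,4): 0/4 same-type → still unsatisfied.
  (2,0): 2/4 same-type → still unsatisfied.
  (2,1): 2/7 same-type → still unsatisfied.

none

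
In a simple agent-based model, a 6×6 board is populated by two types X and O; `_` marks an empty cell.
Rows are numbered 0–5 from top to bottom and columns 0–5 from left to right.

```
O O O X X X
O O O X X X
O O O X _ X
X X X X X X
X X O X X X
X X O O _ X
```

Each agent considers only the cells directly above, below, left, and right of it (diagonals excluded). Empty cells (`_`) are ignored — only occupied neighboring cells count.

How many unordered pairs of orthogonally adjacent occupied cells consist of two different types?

11

Scan each occupied cell's neighbors to the right and below so each pair is counted once.
From row 0: 1 unlike of 11 pairs (running 1/11).
From row 1: 1 unlike of 10 pairs (running 2/21).
From row 2: 4 unlike of 8 pairs (running 6/29).
From row 3: 1 unlike of 11 pairs (running 7/40).
From row 4: 3 unlike of 10 pairs (running 10/50).
From row 5: 1 unlike of 3 pairs (running 11/53).
Total adjacent occupied pairs: 53; unlike-type pairs: 11.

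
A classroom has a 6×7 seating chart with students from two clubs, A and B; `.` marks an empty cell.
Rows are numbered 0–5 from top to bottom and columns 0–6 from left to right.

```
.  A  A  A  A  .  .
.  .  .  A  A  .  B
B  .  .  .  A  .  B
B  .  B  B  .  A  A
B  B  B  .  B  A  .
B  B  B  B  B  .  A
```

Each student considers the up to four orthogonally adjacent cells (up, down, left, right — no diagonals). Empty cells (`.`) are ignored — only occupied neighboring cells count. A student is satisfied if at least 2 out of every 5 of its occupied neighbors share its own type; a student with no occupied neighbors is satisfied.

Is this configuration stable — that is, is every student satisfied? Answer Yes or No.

(0,1)A 1/1 satisfied
(0,2)A 2/2 satisfied
(0,3)A 3/3 satisfied
(0,4)A 2/2 satisfied
(1,3)A 2/2 satisfied
(1,4)A 3/3 satisfied
(1,6)B 1/1 satisfied
(2,0)B 1/1 satisfied
(2,4)A 1/1 satisfied
(2,6)B 1/2 satisfied
(3,0)B 2/2 satisfied
(3,2)B 2/2 satisfied
(3,3)B 1/1 satisfied
(3,5)A 2/2 satisfied
(3,6)A 1/2 satisfied
(4,0)B 3/3 satisfied
(4,1)B 3/3 satisfied
(4,2)B 3/3 satisfied
(4,4)B 1/2 satisfied
(4,5)A 1/2 satisfied
(5,0)B 2/2 satisfied
(5,1)B 3/3 satisfied
(5,2)B 3/3 satisfied
(5,3)B 2/2 satisfied
(5,4)B 2/2 satisfied
(5,6)A 0/0 satisfied
All meet the threshold, so the configuration is stable.

Yes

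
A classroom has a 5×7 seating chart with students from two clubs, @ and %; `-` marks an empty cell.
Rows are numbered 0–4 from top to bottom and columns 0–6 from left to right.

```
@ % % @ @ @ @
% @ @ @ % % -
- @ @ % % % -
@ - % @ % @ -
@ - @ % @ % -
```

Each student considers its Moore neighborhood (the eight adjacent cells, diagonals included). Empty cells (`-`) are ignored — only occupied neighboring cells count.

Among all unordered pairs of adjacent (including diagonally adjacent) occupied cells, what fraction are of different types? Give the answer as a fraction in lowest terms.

37/75

Scan each occupied cell's neighbors to the right and below (and the two forward diagonals) so each pair is counted once.
From row 0: 14 unlike of 23 pairs (running 14/23).
From row 1: 6 unlike of 19 pairs (running 20/42).
From row 2: 7 unlike of 16 pairs (running 27/58).
From row 3: 7 unlike of 14 pairs (running 34/72).
From row 4: 3 unlike of 3 pairs (running 37/75).
Total adjacent occupied pairs: 75; unlike-type pairs: 37.
37/75 is already in lowest terms.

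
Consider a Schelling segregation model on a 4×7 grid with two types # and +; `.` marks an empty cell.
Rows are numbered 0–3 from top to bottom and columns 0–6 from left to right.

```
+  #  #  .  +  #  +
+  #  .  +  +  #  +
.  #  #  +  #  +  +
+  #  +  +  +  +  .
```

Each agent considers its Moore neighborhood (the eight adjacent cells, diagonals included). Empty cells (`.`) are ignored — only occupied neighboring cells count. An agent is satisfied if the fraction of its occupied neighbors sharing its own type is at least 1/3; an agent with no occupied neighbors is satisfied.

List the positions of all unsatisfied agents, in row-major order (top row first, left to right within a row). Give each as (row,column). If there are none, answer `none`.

(0,5), (1,0), (1,5), (2,4), (3,0)

(0,0)+ 1/3 satisfied
(0,1)# 2/4 satisfied
(0,2)# 2/3 satisfied
(0,4)+ 2/4 satisfied
(0,5)# 1/5 not
(0,6)+ 1/3 satisfied
(1,0)+ 1/4 not
(1,1)# 4/6 satisfied
(1,3)+ 3/6 satisfied
(1,4)+ 4/7 satisfied
(1,5)# 2/8 not
(1,6)+ 3/5 satisfied
(2,1)# 3/6 satisfied
(2,2)# 3/7 satisfied
(2,3)+ 5/7 satisfied
(2,4)# 1/8 not
(2,5)+ 5/7 satisfied
(2,6)+ 3/4 satisfied
(3,0)+ 0/2 not
(3,1)# 2/4 satisfied
(3,2)+ 2/5 satisfied
(3,3)+ 3/5 satisfied
(3,4)+ 4/5 satisfied
(3,5)+ 3/4 satisfied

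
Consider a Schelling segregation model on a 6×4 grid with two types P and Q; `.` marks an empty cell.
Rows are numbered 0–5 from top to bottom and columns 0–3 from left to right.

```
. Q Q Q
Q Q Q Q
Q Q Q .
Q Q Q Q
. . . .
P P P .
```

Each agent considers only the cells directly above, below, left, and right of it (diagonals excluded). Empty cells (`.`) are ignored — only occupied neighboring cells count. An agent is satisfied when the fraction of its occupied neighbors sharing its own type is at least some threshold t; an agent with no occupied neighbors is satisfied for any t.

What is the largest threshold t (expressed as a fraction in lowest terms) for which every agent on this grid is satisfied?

(0,1)Q 2/2
(0,2)Q 3/3
(0,3)Q 2/2
(1,0)Q 2/2
(1,1)Q 4/4
(1,2)Q 4/4
(1,3)Q 2/2
(2,0)Q 3/3
(2,1)Q 4/4
(2,2)Q 3/3
(3,0)Q 2/2
(3,1)Q 3/3
(3,2)Q 3/3
(3,3)Q 1/1
(5,0)P 1/1
(5,1)P 2/2
(5,2)P 1/1
The smallest same-type fraction is 2/2 at (0,1), which reduces to 1/1. Any threshold above that leaves this agent unsatisfied.

1/1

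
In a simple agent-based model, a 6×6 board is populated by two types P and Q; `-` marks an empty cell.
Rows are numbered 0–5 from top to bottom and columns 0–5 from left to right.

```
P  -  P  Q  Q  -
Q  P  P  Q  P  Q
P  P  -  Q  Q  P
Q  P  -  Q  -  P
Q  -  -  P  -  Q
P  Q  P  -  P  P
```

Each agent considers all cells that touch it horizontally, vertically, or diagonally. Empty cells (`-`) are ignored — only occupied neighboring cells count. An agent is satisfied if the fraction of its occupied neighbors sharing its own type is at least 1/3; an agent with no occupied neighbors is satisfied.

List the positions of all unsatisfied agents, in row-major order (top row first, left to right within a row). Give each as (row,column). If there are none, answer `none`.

Row 0: (0,0)P 1/2 ok · (0,2)P 2/4 ok · (0,3)Q 2/5 ok · (0,4)Q 3/4 ok
Row 1: (1,0)Q 0/4 unhappy · (1,1)P 5/6 ok · (1,2)P 3/6 ok · (1,3)Q 4/7 ok · (1,4)P 1/7 unhappy · (1,5)Q 2/4 ok
Row 2: (2,0)P 3/5 ok · (2,1)P 4/6 ok · (2,3)Q 3/5 ok · (2,4)Q 4/7 ok · (2,5)P 2/4 ok
Row 3: (3,0)Q 1/4 unhappy · (3,1)P 2/4 ok · (3,3)Q 2/3 ok · (3,5)P 1/3 ok
Row 4: (4,0)Q 2/4 ok · (4,3)P 2/3 ok · (4,5)Q 0/3 unhappy
Row 5: (5,0)P 0/2 unhappy · (5,1)Q 1/3 ok · (5,2)P 1/2 ok · (5,4)P 2/3 ok · (5,5)P 1/2 ok

(1,0), (1,4), (3,0), (4,5), (5,0)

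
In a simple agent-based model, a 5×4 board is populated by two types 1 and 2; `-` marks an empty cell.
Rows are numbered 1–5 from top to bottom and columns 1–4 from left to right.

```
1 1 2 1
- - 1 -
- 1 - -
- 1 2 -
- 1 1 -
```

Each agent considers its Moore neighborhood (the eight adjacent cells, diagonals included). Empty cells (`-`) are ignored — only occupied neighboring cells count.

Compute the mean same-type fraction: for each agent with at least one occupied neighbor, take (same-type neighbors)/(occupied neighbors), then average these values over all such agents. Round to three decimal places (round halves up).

Row 1: (1,1)1 1/1 · (1,2)1 2/3 · (1,3)2 0/3 · (1,4)1 1/2
Row 2: (2,3)1 3/4
Row 3: (3,2)1 2/3
Row 4: (4,2)1 3/4 · (4,3)2 0/4
Row 5: (5,2)1 2/3 · (5,3)1 2/3
Sum over 10 agents: 1/1 + 2/3 + 0/3 + 1/2 + 3/4 + 2/3 + 3/4 + 0/4 + 2/3 + 2/3 = 17/3; mean = 17/3 ÷ 10 = 17/30 = 0.566666… → 0.567.

0.567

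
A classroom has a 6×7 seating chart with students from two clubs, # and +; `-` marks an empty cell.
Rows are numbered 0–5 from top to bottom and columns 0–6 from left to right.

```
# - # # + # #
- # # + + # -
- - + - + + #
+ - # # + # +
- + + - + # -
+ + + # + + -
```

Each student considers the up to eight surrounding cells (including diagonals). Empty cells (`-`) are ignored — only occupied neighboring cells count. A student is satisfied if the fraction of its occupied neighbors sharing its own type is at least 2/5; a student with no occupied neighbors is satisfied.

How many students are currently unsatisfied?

Row 0: (0,0)# 1/1 ✓ · (0,2)# 3/4 ✓ · (0,3)# 2/5 ✓ · (0,4)+ 2/5 ✓ · (0,5)# 2/4 ✓ · (0,6)# 2/2 ✓
Row 1: (1,1)# 3/4 ✓ · (1,2)# 3/5 ✓ · (1,3)+ 4/7 ✓ · (1,4)+ 4/7 ✓ · (1,5)# 3/7 ✓
Row 2: (2,2)+ 1/5 ✗ · (2,4)+ 4/7 ✓ · (2,5)+ 4/7 ✓ · (2,6)# 2/4 ✓
Row 3: (3,0)+ 1/1 ✓ · (3,2)# 1/4 ✗ · (3,3)# 1/6 ✗ · (3,4)+ 3/6 ✓ · (3,5)# 2/7 ✗ · (3,6)+ 1/4 ✗
Row 4: (4,1)+ 5/6 ✓ · (4,2)+ 3/6 ✓ · (4,4)+ 3/7 ✓ · (4,5)# 1/6 ✗
Row 5: (5,0)+ 2/2 ✓ · (5,1)+ 4/4 ✓ · (5,2)+ 3/4 ✓ · (5,3)# 0/4 ✗ · (5,4)+ 2/4 ✓ · (5,5)+ 2/3 ✓
Unsatisfied: (2,2), (3,2), (3,3), (3,5), (3,6), (4,5), (5,3) — 7 in total.

7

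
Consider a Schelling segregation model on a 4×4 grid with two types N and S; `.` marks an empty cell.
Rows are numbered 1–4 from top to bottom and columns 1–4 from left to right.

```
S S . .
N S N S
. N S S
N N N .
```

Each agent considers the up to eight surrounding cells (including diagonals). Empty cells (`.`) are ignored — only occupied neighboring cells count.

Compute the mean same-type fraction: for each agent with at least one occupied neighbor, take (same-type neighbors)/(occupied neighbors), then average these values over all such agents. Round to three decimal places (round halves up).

0.554

Row 1: (1,1)S 2/3 · (1,2)S 2/4
Row 2: (2,1)N 1/4 · (2,2)S 3/6 · (2,3)N 1/6 · (2,4)S 2/3
Row 3: (3,2)N 5/7 · (3,3)S 3/7 · (3,4)S 2/4
Row 4: (4,1)N 2/2 · (4,2)N 3/4 · (4,3)N 2/4
Sum over 12 agents: 2/3 + 2/4 + 1/4 + 3/6 + 1/6 + 2/3 + 5/7 + 3/7 + 2/4 + 2/2 + 3/4 + 2/4 = 93/14; mean = 93/14 ÷ 12 = 31/56 = 0.553571… → 0.554.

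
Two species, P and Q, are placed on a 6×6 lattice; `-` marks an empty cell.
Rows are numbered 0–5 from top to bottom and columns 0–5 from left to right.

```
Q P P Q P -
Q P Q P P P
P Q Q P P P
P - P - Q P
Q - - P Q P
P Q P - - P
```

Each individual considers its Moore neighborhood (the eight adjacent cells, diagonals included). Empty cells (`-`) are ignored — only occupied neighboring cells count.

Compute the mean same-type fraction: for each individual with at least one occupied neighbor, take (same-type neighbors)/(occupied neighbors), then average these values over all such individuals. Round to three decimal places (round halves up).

0.478

(0,0)Q 1/3
(0,1)P 2/5
(0,2)P 3/5
(0,3)Q 1/5
(0,4)P 3/4
(1,0)Q 2/5
(1,1)P 3/8
(1,2)Q 3/8
(1,3)P 5/8
(1,4)P 6/7
(1,5)P 4/4
(2,0)P 2/4
(2,1)Q 3/7
(2,2)Q 2/6
(2,3)P 4/7
(2,4)P 6/7
(2,5)P 4/5
(3,0)P 1/3
(3,2)P 2/4
(3,4)Q 1/7
(3,5)P 3/5
(4,0)Q 1/3
(4,3)P 2/4
(4,4)Q 1/5
(4,5)P 2/4
(5,0)P 0/2
(5,1)Q 1/3
(5,2)P 1/2
(5,5)P 1/2
Sum over 29 individuals: 1/3 + 2/5 + 3/5 + 1/5 + 3/4 + 2/5 + 3/8 + 3/8 + 5/8 + 6/7 + 4/4 + 2/4 + 3/7 + 2/6 + 4/7 + 6/7 + 4/5 + 1/3 + 2/4 + 1/7 + 3/5 + 1/3 + 2/4 + 1/5 + 2/4 + 0/2 + 1/3 + 1/2 + 1/2 = 11633/840; mean = 11633/840 ÷ 29 = 11633/24360 = 0.477545… → 0.478.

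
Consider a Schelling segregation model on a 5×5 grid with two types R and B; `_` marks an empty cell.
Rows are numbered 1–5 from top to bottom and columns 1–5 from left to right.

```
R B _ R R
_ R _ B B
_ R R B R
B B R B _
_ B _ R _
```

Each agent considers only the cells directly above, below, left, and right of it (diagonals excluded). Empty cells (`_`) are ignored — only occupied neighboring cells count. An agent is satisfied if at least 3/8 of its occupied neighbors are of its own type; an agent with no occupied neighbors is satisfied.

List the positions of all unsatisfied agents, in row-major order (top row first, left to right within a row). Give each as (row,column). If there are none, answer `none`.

(1,1), (1,2), (2,5), (3,5), (4,3), (4,4), (5,4)

Row 1: (1,1)R 0/1 not · (1,2)B 0/2 not · (1,4)R 1/2 satisfied · (1,5)R 1/2 satisfied
Row 2: (2,2)R 1/2 satisfied · (2,4)B 2/3 satisfied · (2,5)B 1/3 not
Row 3: (3,2)R 2/3 satisfied · (3,3)R 2/3 satisfied · (3,4)B 2/4 satisfied · (3,5)R 0/2 not
Row 4: (4,1)B 1/1 satisfied · (4,2)B 2/4 satisfied · (4,3)R 1/3 not · (4,4)B 1/3 not
Row 5: (5,2)B 1/1 satisfied · (5,4)R 0/1 not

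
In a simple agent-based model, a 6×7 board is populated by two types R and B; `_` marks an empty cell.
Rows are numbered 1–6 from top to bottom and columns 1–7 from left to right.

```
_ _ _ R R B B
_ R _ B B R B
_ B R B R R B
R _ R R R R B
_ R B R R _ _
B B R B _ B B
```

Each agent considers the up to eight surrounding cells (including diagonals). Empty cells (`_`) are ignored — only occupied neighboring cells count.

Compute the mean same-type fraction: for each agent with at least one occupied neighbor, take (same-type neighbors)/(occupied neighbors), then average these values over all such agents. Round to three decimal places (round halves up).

Row 1: (1,4)R 1/3 · (1,5)R 2/5 · (1,6)B 3/5 · (1,7)B 2/3
Row 2: (2,2)R 1/2 · (2,4)B 2/6 · (2,5)B 3/8 · (2,6)R 3/8 · (2,7)B 3/5
Row 3: (3,2)B 0/4 · (3,3)R 3/6 · (3,4)B 2/7 · (3,5)R 5/8 · (3,6)R 4/8 · (3,7)B 2/5
Row 4: (4,1)R 1/2 · (4,3)R 4/7 · (4,4)R 6/8 · (4,5)R 6/7 · (4,6)R 4/6 · (4,7)B 1/3
Row 5: (5,2)R 3/6 · (5,3)B 2/7 · (5,4)R 5/7 · (5,5)R 4/6
Row 6: (6,1)B 1/2 · (6,2)B 2/4 · (6,3)R 2/5 · (6,4)B 1/4 · (6,6)B 1/2 · (6,7)B 1/1
Sum over 31 agents: 1/3 + 2/5 + 3/5 + 2/3 + 1/2 + 2/6 + 3/8 + 3/8 + 3/5 + 0/4 + 3/6 + 2/7 + 5/8 + 4/8 + 2/5 + 1/2 + 4/7 + 6/8 + 6/7 + 4/6 + 1/3 + 3/6 + 2/7 + 5/7 + 4/6 + 1/2 + 2/4 + 2/5 + 1/4 + 1/2 + 1/1 = 4337/280; mean = 4337/280 ÷ 31 = 4337/8680 = 0.499654… → 0.500.

0.500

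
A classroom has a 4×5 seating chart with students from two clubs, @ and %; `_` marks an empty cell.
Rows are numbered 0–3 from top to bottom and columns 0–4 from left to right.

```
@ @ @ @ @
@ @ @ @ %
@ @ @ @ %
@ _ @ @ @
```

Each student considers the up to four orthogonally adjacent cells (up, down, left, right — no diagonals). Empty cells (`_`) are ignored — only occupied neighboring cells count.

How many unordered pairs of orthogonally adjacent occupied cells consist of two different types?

4

Scan each occupied cell's neighbors to the right and below so each pair is counted once.
From row 0: 1 unlike of 9 pairs (running 1/9).
From row 1: 1 unlike of 9 pairs (running 2/18).
From row 2: 2 unlike of 8 pairs (running 4/26).
From row 3: 0 unlike of 2 pairs (running 4/28).
Total adjacent occupied pairs: 28; unlike-type pairs: 4.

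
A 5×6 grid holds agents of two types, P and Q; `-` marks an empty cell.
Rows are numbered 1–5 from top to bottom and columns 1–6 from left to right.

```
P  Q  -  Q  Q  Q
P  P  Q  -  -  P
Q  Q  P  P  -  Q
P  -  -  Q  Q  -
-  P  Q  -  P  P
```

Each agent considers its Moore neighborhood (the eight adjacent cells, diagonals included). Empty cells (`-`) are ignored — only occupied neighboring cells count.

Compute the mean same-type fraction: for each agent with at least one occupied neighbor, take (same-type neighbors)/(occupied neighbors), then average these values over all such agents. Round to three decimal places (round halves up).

0.434

(1,1)P 2/3
(1,2)Q 1/4
(1,4)Q 2/2
(1,5)Q 2/3
(1,6)Q 1/2
(2,1)P 2/5
(2,2)P 3/7
(2,3)Q 3/6
(2,6)P 0/3
(3,1)Q 1/4
(3,2)Q 2/6
(3,3)P 2/5
(3,4)P 1/4
(3,6)Q 1/2
(4,1)P 1/3
(4,4)Q 2/5
(4,5)Q 2/5
(5,2)P 1/2
(5,3)Q 1/2
(5,5)P 1/3
(5,6)P 1/2
Sum over 21 agents: 2/3 + 1/4 + 2/2 + 2/3 + 1/2 + 2/5 + 3/7 + 3/6 + 0/3 + 1/4 + 2/6 + 2/5 + 1/4 + 1/2 + 1/3 + 2/5 + 2/5 + 1/2 + 1/2 + 1/3 + 1/2 = 3827/420; mean = 3827/420 ÷ 21 = 3827/8820 = 0.433900… → 0.434.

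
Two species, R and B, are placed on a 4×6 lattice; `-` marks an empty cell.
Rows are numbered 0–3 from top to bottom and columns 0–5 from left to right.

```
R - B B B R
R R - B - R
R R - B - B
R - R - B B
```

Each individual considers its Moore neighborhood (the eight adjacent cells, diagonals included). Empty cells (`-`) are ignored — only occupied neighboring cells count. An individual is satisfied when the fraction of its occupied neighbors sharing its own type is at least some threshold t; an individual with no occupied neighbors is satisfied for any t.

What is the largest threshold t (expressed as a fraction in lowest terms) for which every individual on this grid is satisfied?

Row 0: (0,0)R 2/2 · (0,2)B 2/3 · (0,3)B 3/3 · (0,4)B 2/4 · (0,5)R 1/2
Row 1: (1,0)R 4/4 · (1,1)R 4/5 · (1,3)B 4/4 · (1,5)R 1/3
Row 2: (2,0)R 4/4 · (2,1)R 5/5 · (2,3)B 2/3 · (2,5)B 2/3
Row 3: (3,0)R 2/2 · (3,2)R 1/2 · (3,4)B 3/3 · (3,5)B 2/2
The smallest same-type fraction is 1/3 at (1,5), which reduces to 1/3. Any threshold above that leaves this individual unsatisfied.

1/3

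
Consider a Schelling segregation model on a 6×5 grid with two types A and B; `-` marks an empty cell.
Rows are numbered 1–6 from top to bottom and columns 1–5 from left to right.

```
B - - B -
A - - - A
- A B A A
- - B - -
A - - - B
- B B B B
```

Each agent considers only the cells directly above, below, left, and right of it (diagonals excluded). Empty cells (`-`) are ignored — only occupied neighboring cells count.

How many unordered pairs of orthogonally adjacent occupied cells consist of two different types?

3

Scan each occupied cell's neighbors to the right and below so each pair is counted once.
From row 1: 1 unlike of 1 pairs (running 1/1).
From row 2: 0 unlike of 1 pairs (running 1/2).
From row 3: 2 unlike of 4 pairs (running 3/6).
From row 5: 0 unlike of 1 pairs (running 3/7).
From row 6: 0 unlike of 3 pairs (running 3/10).
Total adjacent occupied pairs: 10; unlike-type pairs: 3.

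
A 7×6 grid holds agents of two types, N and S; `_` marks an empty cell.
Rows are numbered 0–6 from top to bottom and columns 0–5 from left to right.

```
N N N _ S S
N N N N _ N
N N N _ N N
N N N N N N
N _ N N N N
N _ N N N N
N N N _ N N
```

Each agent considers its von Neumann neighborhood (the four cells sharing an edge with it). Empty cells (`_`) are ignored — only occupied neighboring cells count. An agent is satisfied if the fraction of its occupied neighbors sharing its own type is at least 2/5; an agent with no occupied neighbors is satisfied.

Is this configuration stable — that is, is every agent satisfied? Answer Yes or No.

(0,0)N 2/2 ✓
(0,1)N 3/3 ✓
(0,2)N 2/2 ✓
(0,4)S 1/1 ✓
(0,5)S 1/2 ✓
(1,0)N 3/3 ✓
(1,1)N 4/4 ✓
(1,2)N 4/4 ✓
(1,3)N 1/1 ✓
(1,5)N 1/2 ✓
(2,0)N 3/3 ✓
(2,1)N 4/4 ✓
(2,2)N 3/3 ✓
(2,4)N 2/2 ✓
(2,5)N 3/3 ✓
(3,0)N 3/3 ✓
(3,1)N 3/3 ✓
(3,2)N 4/4 ✓
(3,3)N 3/3 ✓
(3,4)N 4/4 ✓
(3,5)N 3/3 ✓
(4,0)N 2/2 ✓
(4,2)N 3/3 ✓
(4,3)N 4/4 ✓
(4,4)N 4/4 ✓
(4,5)N 3/3 ✓
(5,0)N 2/2 ✓
(5,2)N 3/3 ✓
(5,3)N 3/3 ✓
(5,4)N 4/4 ✓
(5,5)N 3/3 ✓
(6,0)N 2/2 ✓
(6,1)N 2/2 ✓
(6,2)N 2/2 ✓
(6,4)N 2/2 ✓
(6,5)N 2/2 ✓
All meet the threshold, so the configuration is stable.

Yes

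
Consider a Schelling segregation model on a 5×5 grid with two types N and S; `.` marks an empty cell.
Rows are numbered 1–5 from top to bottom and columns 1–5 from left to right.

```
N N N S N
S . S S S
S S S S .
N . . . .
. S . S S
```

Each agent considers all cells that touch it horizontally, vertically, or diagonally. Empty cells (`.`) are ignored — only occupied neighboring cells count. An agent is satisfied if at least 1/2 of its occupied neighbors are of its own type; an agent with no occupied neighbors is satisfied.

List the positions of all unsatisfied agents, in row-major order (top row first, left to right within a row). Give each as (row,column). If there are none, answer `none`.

(1,3), (1,5), (4,1), (5,2)

(1,1)N 1/2 ✓
(1,2)N 2/4 ✓
(1,3)N 1/4 ✗
(1,4)S 3/5 ✓
(1,5)N 0/3 ✗
(2,1)S 2/4 ✓
(2,3)S 5/7 ✓
(2,4)S 5/7 ✓
(2,5)S 3/4 ✓
(3,1)S 2/3 ✓
(3,2)S 4/5 ✓
(3,3)S 4/4 ✓
(3,4)S 4/4 ✓
(4,1)N 0/3 ✗
(5,2)S 0/1 ✗
(5,4)S 1/1 ✓
(5,5)S 1/1 ✓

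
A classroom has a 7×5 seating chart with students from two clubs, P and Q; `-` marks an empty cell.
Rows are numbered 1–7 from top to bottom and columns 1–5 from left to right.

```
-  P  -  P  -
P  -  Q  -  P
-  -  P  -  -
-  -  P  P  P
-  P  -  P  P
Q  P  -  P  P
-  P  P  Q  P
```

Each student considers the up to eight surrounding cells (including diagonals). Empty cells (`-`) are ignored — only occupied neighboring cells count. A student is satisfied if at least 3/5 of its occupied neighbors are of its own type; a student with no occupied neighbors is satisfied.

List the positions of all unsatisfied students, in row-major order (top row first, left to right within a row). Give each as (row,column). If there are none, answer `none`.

Row 1: (1,2)P 1/2 unhappy · (1,4)P 1/2 unhappy
Row 2: (2,1)P 1/1 ok · (2,3)Q 0/3 unhappy · (2,5)P 1/1 ok
Row 3: (3,3)P 2/3 ok
Row 4: (4,3)P 4/4 ok · (4,4)P 5/5 ok · (4,5)P 3/3 ok
Row 5: (5,2)P 2/3 ok · (5,4)P 6/6 ok · (5,5)P 5/5 ok
Row 6: (6,1)Q 0/3 unhappy · (6,2)P 3/4 ok · (6,4)P 5/6 ok · (6,5)P 4/5 ok
Row 7: (7,2)P 2/3 ok · (7,3)P 3/4 ok · (7,4)Q 0/4 unhappy · (7,5)P 2/3 ok

(1,2), (1,4), (2,3), (6,1), (7,4)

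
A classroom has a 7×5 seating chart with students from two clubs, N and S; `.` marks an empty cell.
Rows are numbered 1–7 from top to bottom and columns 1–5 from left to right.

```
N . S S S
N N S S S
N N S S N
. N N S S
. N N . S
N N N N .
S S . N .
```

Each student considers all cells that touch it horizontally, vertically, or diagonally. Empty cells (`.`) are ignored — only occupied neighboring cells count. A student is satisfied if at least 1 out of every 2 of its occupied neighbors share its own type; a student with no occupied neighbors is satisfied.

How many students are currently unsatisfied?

3

(1,1)N 2/2 ✓
(1,3)S 3/4 ✓
(1,4)S 5/5 ✓
(1,5)S 3/3 ✓
(2,1)N 4/4 ✓
(2,2)N 4/7 ✓
(2,3)S 5/7 ✓
(2,4)S 7/8 ✓
(2,5)S 4/5 ✓
(3,1)N 4/4 ✓
(3,2)N 5/7 ✓
(3,3)S 4/8 ✓
(3,4)S 6/8 ✓
(3,5)N 0/5 ✗
(4,2)N 5/6 ✓
(4,3)N 4/7 ✓
(4,4)S 4/7 ✓
(4,5)S 3/4 ✓
(5,2)N 6/6 ✓
(5,3)N 6/7 ✓
(5,5)S 2/3 ✓
(6,1)N 2/4 ✓
(6,2)N 4/6 ✓
(6,3)N 5/6 ✓
(6,4)N 3/4 ✓
(7,1)S 1/3 ✗
(7,2)S 1/4 ✗
(7,4)N 2/2 ✓
Unsatisfied: (3,5), (7,1), (7,2) — 3 in total.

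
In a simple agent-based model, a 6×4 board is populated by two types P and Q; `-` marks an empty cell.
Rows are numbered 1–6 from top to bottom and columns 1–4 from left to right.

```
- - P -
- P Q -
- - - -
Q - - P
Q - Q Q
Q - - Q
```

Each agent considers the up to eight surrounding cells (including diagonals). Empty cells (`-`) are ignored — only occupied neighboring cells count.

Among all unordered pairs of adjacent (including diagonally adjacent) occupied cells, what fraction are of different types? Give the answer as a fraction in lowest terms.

2/5

Scan each occupied cell's neighbors to the right and below (and the two forward diagonals) so each pair is counted once.
Row 1: P(1,3)–Q(2,3)≠ P(1,3)–P(2,2)=  → 1/2 unlike.
Row 2: P(2,2)–Q(2,3)≠  → 1/1 unlike.
Row 4: Q(4,1)–Q(5,1)= P(4,4)–Q(5,4)≠ P(4,4)–Q(5,3)≠  → 2/3 unlike.
Row 5: Q(5,1)–Q(6,1)= Q(5,3)–Q(5,4)= Q(5,3)–Q(6,4)= Q(5,4)–Q(6,4)=  → 0/4 unlike.
Total adjacent occupied pairs: 10; unlike-type pairs: 4.
4/10 reduces to 2/5.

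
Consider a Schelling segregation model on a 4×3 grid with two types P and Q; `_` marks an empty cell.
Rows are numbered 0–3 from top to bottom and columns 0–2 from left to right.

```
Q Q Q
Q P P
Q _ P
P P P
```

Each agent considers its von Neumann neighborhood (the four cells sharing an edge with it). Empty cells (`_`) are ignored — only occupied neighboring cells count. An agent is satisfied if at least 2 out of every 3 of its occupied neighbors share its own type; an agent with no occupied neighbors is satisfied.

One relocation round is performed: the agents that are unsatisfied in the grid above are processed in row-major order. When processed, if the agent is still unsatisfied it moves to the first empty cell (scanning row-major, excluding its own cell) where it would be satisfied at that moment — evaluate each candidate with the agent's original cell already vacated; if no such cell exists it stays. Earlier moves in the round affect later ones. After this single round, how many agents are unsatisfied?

Initially unsatisfied (in order): (0,2), (1,1), (2,0), (3,0).
  (0,2): no empty cell satisfies it; stays.
  (1,1) → (2,1).
  (2,0): no empty cell satisfies it; stays.
  (3,0): no empty cell satisfies it; stays.
Resulting grid:
Q Q Q
Q _ P
Q P P
P P P
Unsatisfied now: (0,2), (1,2), (2,0), (3,0).

4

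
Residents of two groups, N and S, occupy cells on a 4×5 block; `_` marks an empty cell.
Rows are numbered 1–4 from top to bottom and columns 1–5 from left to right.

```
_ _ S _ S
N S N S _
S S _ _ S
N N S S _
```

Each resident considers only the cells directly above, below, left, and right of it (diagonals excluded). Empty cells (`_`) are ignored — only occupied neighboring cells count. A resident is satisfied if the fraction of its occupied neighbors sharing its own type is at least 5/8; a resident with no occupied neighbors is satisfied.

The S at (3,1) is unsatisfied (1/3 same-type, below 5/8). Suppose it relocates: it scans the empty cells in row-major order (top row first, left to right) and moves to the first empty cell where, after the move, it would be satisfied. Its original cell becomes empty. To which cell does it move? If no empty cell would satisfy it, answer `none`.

Vacating (3,1). Empty cells in order:
  (1,1): 0/1 same-type → still unsatisfied.
  (1,2): 2/2 same-type → satisfied — stop here.

(1,2)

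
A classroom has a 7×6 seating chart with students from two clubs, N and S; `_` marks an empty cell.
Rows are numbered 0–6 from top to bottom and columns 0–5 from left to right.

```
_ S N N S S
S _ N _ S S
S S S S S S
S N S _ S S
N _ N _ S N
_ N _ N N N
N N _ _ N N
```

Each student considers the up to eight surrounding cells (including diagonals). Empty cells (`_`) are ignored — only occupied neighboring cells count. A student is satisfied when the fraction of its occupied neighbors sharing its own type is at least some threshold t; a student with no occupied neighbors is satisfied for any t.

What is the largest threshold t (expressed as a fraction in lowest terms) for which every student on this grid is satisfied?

Row 0: (0,1)S 1/3 · (0,2)N 2/3 · (0,3)N 2/4 · (0,4)S 3/4 · (0,5)S 3/3
Row 1: (1,0)S 3/3 · (1,2)N 2/6 · (1,4)S 6/7 · (1,5)S 5/5
Row 2: (2,0)S 3/4 · (2,1)S 5/7 · (2,2)S 3/5 · (2,3)S 5/6 · (2,4)S 6/6 · (2,5)S 5/5
Row 3: (3,0)S 2/4 · (3,1)N 2/7 · (3,2)S 3/5 · (3,4)S 5/6 · (3,5)S 4/5
Row 4: (4,0)N 2/3 · (4,2)N 3/4 · (4,4)S 2/6 · (4,5)N 2/5
Row 5: (5,1)N 4/4 · (5,3)N 3/4 · (5,4)N 5/6 · (5,5)N 4/5
Row 6: (6,0)N 2/2 · (6,1)N 2/2 · (6,4)N 4/4 · (6,5)N 3/3
The smallest same-type fraction is 2/7 at (3,1), which reduces to 2/7. Any threshold above that leaves this student unsatisfied.

2/7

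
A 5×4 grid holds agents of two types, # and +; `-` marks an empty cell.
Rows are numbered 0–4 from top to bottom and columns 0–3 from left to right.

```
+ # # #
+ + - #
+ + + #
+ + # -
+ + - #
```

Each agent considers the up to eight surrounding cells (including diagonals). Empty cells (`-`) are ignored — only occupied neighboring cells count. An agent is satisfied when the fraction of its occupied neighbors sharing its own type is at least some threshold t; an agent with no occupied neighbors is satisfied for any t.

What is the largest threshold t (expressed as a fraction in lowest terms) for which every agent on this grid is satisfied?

(0,0)+ 2/3
(0,1)# 1/4
(0,2)# 3/4
(0,3)# 2/2
(1,0)+ 4/5
(1,1)+ 5/7
(1,3)# 3/4
(2,0)+ 5/5
(2,1)+ 6/7
(2,2)+ 3/6
(2,3)# 2/3
(3,0)+ 5/5
(3,1)+ 6/7
(3,2)# 2/6
(4,0)+ 3/3
(4,1)+ 3/4
(4,3)# 1/1
The smallest same-type fraction is 1/4 at (0,1), which reduces to 1/4. Any threshold above that leaves this agent unsatisfied.

1/4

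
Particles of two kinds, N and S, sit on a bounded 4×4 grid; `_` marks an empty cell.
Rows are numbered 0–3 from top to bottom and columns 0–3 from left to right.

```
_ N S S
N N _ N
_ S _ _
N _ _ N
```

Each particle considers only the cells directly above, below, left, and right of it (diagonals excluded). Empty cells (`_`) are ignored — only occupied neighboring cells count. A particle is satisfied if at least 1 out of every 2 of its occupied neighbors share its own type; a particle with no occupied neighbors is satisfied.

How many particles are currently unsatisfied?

Row 0: (0,1)N 1/2 ✓ · (0,2)S 1/2 ✓ · (0,3)S 1/2 ✓
Row 1: (1,0)N 1/1 ✓ · (1,1)N 2/3 ✓ · (1,3)N 0/1 ✗
Row 2: (2,1)S 0/1 ✗
Row 3: (3,0)N 0/0 ✓ · (3,3)N 0/0 ✓
Unsatisfied: (1,3), (2,1) — 2 in total.

2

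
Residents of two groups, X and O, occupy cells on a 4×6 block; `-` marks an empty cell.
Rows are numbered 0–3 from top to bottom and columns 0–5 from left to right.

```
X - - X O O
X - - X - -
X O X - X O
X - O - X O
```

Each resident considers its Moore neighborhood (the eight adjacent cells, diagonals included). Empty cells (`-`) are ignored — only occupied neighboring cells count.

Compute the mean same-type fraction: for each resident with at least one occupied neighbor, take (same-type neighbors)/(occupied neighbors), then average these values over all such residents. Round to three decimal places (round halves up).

0.530

(0,0)X 1/1
(0,3)X 1/2
(0,4)O 1/3
(0,5)O 1/1
(1,0)X 2/3
(1,3)X 3/4
(2,0)X 2/3
(2,1)O 1/5
(2,2)X 1/3
(2,4)X 2/4
(2,5)O 1/3
(3,0)X 1/2
(3,2)O 1/2
(3,4)X 1/3
(3,5)O 1/3
Sum over 15 residents: 1/1 + 1/2 + 1/3 + 1/1 + 2/3 + 3/4 + 2/3 + 1/5 + 1/3 + 2/4 + 1/3 + 1/2 + 1/2 + 1/3 + 1/3 = 159/20; mean = 159/20 ÷ 15 = 53/100 = 0.53 → 0.530.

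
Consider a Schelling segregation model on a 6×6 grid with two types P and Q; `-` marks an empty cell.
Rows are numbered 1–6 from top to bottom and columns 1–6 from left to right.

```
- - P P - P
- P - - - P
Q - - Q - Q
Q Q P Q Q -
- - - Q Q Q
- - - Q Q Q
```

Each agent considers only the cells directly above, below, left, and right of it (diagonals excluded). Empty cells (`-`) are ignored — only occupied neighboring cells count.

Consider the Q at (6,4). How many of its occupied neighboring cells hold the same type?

2

Occupied neighbors of (6,4): (5,4)=Q, (6,5)=Q.
Same type (Q): 2 of 2.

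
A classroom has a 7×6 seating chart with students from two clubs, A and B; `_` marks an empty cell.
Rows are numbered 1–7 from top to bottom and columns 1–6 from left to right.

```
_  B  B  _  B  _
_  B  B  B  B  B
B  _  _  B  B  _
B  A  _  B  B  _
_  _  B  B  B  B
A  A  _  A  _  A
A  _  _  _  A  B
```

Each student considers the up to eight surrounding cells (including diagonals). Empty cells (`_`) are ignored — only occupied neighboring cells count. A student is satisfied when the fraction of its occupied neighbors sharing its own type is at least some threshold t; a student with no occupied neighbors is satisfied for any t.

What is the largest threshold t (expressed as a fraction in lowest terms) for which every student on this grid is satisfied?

0/1

(1,2)B 3/3
(1,3)B 4/4
(1,5)B 3/3
(2,2)B 4/4
(2,3)B 5/5
(2,4)B 6/6
(2,5)B 5/5
(2,6)B 3/3
(3,1)B 2/3
(3,4)B 6/6
(3,5)B 6/6
(4,1)B 1/2
(4,2)A 0/3
(4,4)B 6/6
(4,5)B 6/6
(5,3)B 2/5
(5,4)B 4/5
(5,5)B 4/6
(5,6)B 2/3
(6,1)A 2/2
(6,2)A 2/3
(6,4)A 1/4
(6,6)A 1/4
(7,1)A 2/2
(7,5)A 2/3
(7,6)B 0/2
The smallest same-type fraction is 0/3 at (4,2), which reduces to 0/1. Any threshold above that leaves this student unsatisfied.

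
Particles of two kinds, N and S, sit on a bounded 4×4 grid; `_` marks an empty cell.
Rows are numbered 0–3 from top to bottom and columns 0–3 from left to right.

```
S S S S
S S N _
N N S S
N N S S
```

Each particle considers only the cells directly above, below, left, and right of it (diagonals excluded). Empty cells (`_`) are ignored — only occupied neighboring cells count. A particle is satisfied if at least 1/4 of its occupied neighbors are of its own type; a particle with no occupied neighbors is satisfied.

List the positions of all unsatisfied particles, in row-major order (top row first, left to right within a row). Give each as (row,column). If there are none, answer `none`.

(1,2)

Row 0: (0,0)S 2/2 ok · (0,1)S 3/3 ok · (0,2)S 2/3 ok · (0,3)S 1/1 ok
Row 1: (1,0)S 2/3 ok · (1,1)S 2/4 ok · (1,2)N 0/3 unhappy
Row 2: (2,0)N 2/3 ok · (2,1)N 2/4 ok · (2,2)S 2/4 ok · (2,3)S 2/2 ok
Row 3: (3,0)N 2/2 ok · (3,1)N 2/3 ok · (3,2)S 2/3 ok · (3,3)S 2/2 ok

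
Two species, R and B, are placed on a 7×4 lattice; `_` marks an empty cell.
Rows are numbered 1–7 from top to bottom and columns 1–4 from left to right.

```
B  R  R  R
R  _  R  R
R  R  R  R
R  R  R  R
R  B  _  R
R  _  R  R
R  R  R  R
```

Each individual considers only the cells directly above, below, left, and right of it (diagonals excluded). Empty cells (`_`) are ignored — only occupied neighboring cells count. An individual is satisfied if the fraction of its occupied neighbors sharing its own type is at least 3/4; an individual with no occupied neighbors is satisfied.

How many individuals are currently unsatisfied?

5

Row 1: (1,1)B 0/2 not · (1,2)R 1/2 not · (1,3)R 3/3 satisfied · (1,4)R 2/2 satisfied
Row 2: (2,1)R 1/2 not · (2,3)R 3/3 satisfied · (2,4)R 3/3 satisfied
Row 3: (3,1)R 3/3 satisfied · (3,2)R 3/3 satisfied · (3,3)R 4/4 satisfied · (3,4)R 3/3 satisfied
Row 4: (4,1)R 3/3 satisfied · (4,2)R 3/4 satisfied · (4,3)R 3/3 satisfied · (4,4)R 3/3 satisfied
Row 5: (5,1)R 2/3 not · (5,2)B 0/2 not · (5,4)R 2/2 satisfied
Row 6: (6,1)R 2/2 satisfied · (6,3)R 2/2 satisfied · (6,4)R 3/3 satisfied
Row 7: (7,1)R 2/2 satisfied · (7,2)R 2/2 satisfied · (7,3)R 3/3 satisfied · (7,4)R 2/2 satisfied
Unsatisfied: (1,1), (1,2), (2,1), (5,1), (5,2) — 5 in total.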